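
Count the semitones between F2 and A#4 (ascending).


Solution.
Absolute semitone position = octave×12 + chromatic position
F2: 2×12 + 5 = 29
A#4: 4×12 + 10 = 58
Difference = 58 - 29 = 29
= 29 semitones


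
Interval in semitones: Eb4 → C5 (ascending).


Absolute semitone position = octave×12 + chromatic position
Eb4: 4×12 + 3 = 51
C5: 5×12 + 0 = 60
Difference = 60 - 51 = 9
= 9 semitones


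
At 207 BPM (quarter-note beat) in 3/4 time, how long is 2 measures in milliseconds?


Let's work it out.
Quarter-note beat duration = 60000 / 207 ms
Beats per measure (3/4) = 3
One measure = 3 × 60000 / 207 = 180000 / 207 ms
2 measures = 2 × 180000 / 207 = 360000 / 207
= 1739.1 ms


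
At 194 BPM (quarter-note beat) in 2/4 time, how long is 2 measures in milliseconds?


Solution.
Quarter-note beat duration = 60000 / 194 ms
Beats per measure (2/4) = 2
One measure = 2 × 60000 / 194 = 120000 / 194 ms
2 measures = 2 × 120000 / 194 = 240000 / 194
= 1237.1 ms


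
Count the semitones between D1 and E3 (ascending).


Absolute semitone position = octave×12 + chromatic position
D1: 1×12 + 2 = 14
E3: 3×12 + 4 = 40
Difference = 40 - 14 = 26
= 26 semitones


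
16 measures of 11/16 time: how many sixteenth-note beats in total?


Time signature 11/16: the bottom number 16 means the sixteenth note gets one count
The top number 11 means 11 sixteenth-note beats per measure
Total = 11 × 16 measures
= 176 sixteenth-note beats


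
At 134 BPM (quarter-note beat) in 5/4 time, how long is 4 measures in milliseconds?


Quarter-note beat duration = 60000 / 134 ms
Beats per measure (5/4) = 5
One measure = 5 × 60000 / 134 = 300000 / 134 ms
4 measures = 4 × 300000 / 134 = 1200000 / 134
= 8955.2 ms


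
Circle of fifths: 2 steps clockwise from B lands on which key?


Each clockwise step on the circle of fifths moves up a perfect 5th
From B: B → F#/Gb → Db
= Db


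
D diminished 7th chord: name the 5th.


Reasoning:
Diminished 7th chord = root + minor 3rd + diminished 5th + diminished 7th
Seventh chords stack in thirds, so the letter names are D-F-A-C
Root: D
Minor 3rd above D: F
Diminished 5th above D: Ab
Diminished 7th above D: Cb
The 5th = Ab


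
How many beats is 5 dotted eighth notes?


Base eighth note = 1/2 beats
Dot 1 adds half the previous value: +1/4
One dotted eighth = 1/2 + 1/4 = 3/4
5 of them = 5 × 3/4 = 15/4
= 15/4 beats


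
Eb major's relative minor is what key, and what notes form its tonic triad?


Solution.
The relative minor shares the major's key signature and starts on its 6th degree
6th degree = a major 6th above the tonic; a major 6th above Eb is C
→ relative minor of Eb major is C minor
Tonic triad of C minor = root + minor 3rd + perfect 5th = C Eb G
= C minor; triad = C Eb G


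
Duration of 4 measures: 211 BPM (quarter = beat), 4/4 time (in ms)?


Working:
Quarter-note beat duration = 60000 / 211 ms
Beats per measure (4/4) = 4
One measure = 4 × 60000 / 211 = 240000 / 211 ms
4 measures = 4 × 240000 / 211 = 960000 / 211
= 4549.8 ms


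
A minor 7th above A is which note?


Solution.
A 7th spans 7 letter names, so from A we land on G
A minor 7th = 10 semitones above A
Spell G at that pitch: G
= G


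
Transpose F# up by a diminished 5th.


Working:
diminished 5th: 5 letter names, 6 semitones
Letter: F + 4 → C
Pitch: F# + 6 semitones, spelled as a C → C
= C


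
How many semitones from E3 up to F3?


Solution.
Absolute semitone position = octave×12 + chromatic position
E3: 3×12 + 4 = 40
F3: 3×12 + 5 = 41
Difference = 41 - 40 = 1
= 1 semitone


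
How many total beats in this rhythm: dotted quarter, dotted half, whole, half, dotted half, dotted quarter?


Let's work it out.
Beat values:
  dotted quarter = 1.5 beats
  dotted half = 3 beats
  whole = 4 beats
  half = 2 beats
  dotted half = 3 beats
  dotted quarter = 1.5 beats
Sum = 1.5 + 3 + 4 + 2 + 3 + 1.5
= 15 beats


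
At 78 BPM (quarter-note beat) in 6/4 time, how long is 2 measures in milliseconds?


Step by step:
Quarter-note beat duration = 60000 / 78 ms
Beats per measure (6/4) = 6
One measure = 6 × 60000 / 78 = 360000 / 78 ms
2 measures = 2 × 360000 / 78 = 720000 / 78
= 9230.8 ms


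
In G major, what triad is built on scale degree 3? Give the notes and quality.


G major scale: G A B C D E F#
Diatonic triad on degree 3 stacks scale notes 3, 5, 7: B D F#
B→D = 3 semitones; B→F# = 7 semitones → minor triad
= B D F# (minor)


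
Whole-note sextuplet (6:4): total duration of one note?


Sextuplet: 6 notes occupy the space of 4 whole notes
Space = 4 × 4 = 16 beats
Each sextuplet note = 16 / 6 = 8/3 beats
= 8/3 beats


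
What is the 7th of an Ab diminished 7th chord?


Let's work it out.
Diminished 7th chord = root + minor 3rd + diminished 5th + diminished 7th
Seventh chords stack in thirds, so the letter names are A-C-E-G
Root: Ab
Minor 3rd above Ab: Cb
Diminished 5th above Ab: Ebb
Diminished 7th above Ab: Gbb
The 7th = Gbb


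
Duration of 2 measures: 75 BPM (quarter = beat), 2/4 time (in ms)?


Reasoning:
Quarter-note beat duration = 60000 / 75 ms
Beats per measure (2/4) = 2
One measure = 2 × 60000 / 75 = 120000 / 75 ms
2 measures = 2 × 120000 / 75 = 240000 / 75
= 3200.0 ms


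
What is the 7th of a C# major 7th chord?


Let's work it out.
Major 7th chord = root + major 3rd + perfect 5th + major 7th
Seventh chords stack in thirds, so the letter names are C-E-G-B
Root: C#
Major 3rd above C#: E#
Perfect 5th above C#: G#
Major 7th above C#: B#
The 7th = B#


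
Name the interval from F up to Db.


Letter names: F → D spans 6 letter names → a 6th
Semitones: F → Db = 8 half-steps
A 6th of 8 semitones is a minor 6th
= minor 6th


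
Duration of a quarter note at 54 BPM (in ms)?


One quarter-note beat = 60000 / BPM = 60000 / 54 ms
Duration = 60000 / 54
= 1111.1 ms


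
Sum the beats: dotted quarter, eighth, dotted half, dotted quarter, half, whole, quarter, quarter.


Step by step:
Beat values:
  dotted quarter = 1.5 beats
  eighth = 0.5 beats
  dotted half = 3 beats
  dotted quarter = 1.5 beats
  half = 2 beats
  whole = 4 beats
  quarter = 1 beat
  quarter = 1 beat
Sum = 1.5 + 0.5 + 3 + 1.5 + 2 + 4 + 1 + 1
= 14.5 beats


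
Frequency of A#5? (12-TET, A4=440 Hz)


Let's work it out.
f = 440 × 2^(n/12) where n = semitones from A4
A#5: 13 semitones from A4
f = 440 × 2^(13/12)
f = 932.33 Hz


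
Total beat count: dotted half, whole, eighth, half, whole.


Step by step:
Beat values:
  dotted half = 3 beats
  whole = 4 beats
  eighth = 0.5 beats
  half = 2 beats
  whole = 4 beats
Sum = 3 + 4 + 0.5 + 2 + 4
= 13.5 beats


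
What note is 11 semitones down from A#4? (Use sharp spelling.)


Reasoning:
A#4: chromatic position 10 in octave 4 → absolute = 4×12 + 10 = 58
Transpose down 11: 58 - 11 = 47
47 = 3×12 + 11 → B in octave 3
Result = B3


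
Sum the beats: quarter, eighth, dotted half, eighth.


Working:
Beat values:
  quarter = 1 beat
  eighth = 0.5 beats
  dotted half = 3 beats
  eighth = 0.5 beats
Sum = 1 + 0.5 + 3 + 0.5
= 5 beats


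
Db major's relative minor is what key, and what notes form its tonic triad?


Solution.
The relative minor shares the major's key signature and starts on its 6th degree
6th degree = a major 6th above the tonic; a major 6th above Db is Bb
→ relative minor of Db major is Bb minor
Tonic triad of Bb minor = root + minor 3rd + perfect 5th = Bb Db F
= Bb minor; triad = Bb Db F


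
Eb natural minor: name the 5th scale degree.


Working:
Natural minor scale pattern: W-H-W-W-H-W-W (2-1-2-2-1-2-2 semitones)
Starting from Eb:
  Eb + 2 semitones → F
  F + 1 semitone → Gb
  Gb + 2 semitones → Ab
  Ab + 2 semitones → Bb
  Bb + 1 semitone → Cb
  Cb + 2 semitones → Db
  Db + 2 semitones → Eb
Scale: Eb F Gb Ab Bb Cb Db
Degree 5 = Bb


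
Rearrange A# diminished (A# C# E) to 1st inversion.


Working:
Root position: A# C# E
1st inversion: move root up an octave
Bass note: C#
Notes (bottom to top) = C# E A#


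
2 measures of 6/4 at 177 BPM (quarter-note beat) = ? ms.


Quarter-note beat duration = 60000 / 177 ms
Beats per measure (6/4) = 6
One measure = 6 × 60000 / 177 = 360000 / 177 ms
2 measures = 2 × 360000 / 177 = 720000 / 177
= 4067.8 ms


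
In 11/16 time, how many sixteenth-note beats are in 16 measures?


Reasoning:
Time signature 11/16: the bottom number 16 means the sixteenth note gets one count
The top number 11 means 11 sixteenth-note beats per measure
Total = 11 × 16 measures
= 176 sixteenth-note beats


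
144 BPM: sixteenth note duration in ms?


Working:
One quarter-note beat = 60000 / BPM = 60000 / 144 ms
Sixteenth note = 1/4 × quarter note
Duration = 1/4 × 60000 / 144 = 15000 / 144
= 104.2 ms


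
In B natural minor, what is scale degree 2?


Natural minor scale pattern: W-H-W-W-H-W-W (2-1-2-2-1-2-2 semitones)
Starting from B:
  B + 2 semitones → C#
  C# + 1 semitone → D
  D + 2 semitones → E
  E + 2 semitones → F#
  F# + 1 semitone → G
  G + 2 semitones → A
  A + 2 semitones → B
Scale: B C# D E F# G A
Degree 2 = C#


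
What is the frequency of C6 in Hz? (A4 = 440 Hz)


Step by step:
f = 440 × 2^(n/12) where n = semitones from A4
C6: 15 semitones from A4
f = 440 × 2^(15/12)
f = 1046.50 Hz


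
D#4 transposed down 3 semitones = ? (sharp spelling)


Let's work it out.
D#4: chromatic position 3 in octave 4 → absolute = 4×12 + 3 = 51
Transpose down 3: 51 - 3 = 48
48 = 4×12 + 0 → C in octave 4
Result = C4


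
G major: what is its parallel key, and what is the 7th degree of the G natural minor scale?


Parallel keys share the same tonic but differ in mode
G major → parallel is G minor
G natural minor scale: G A Bb C D Eb F
= G minor; 7th degree = F


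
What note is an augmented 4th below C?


Working:
A 4th spans 4 letter names, so from C we land on G
An augmented 4th = 6 semitones below C
Spell G at that pitch: Gb
= Gb


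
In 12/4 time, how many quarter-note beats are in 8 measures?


Time signature 12/4: the bottom number 4 means the quarter note gets one count
The top number 12 means 12 quarter-note beats per measure
Total = 12 × 8 measures
= 96 quarter-note beats


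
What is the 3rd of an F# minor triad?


Minor triad = root + minor 3rd (3 semitones) + perfect 5th (7 semitones)
A triad on F# stacks thirds, so the chord tones use letter names F-A-C
Root: F#
Minor 3rd above F#: A
Perfect 5th above F#: C#
The 3rd = A


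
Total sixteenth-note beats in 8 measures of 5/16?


Working:
Time signature 5/16: the bottom number 16 means the sixteenth note gets one count
The top number 5 means 5 sixteenth-note beats per measure
Total = 5 × 8 measures
= 40 sixteenth-note beats


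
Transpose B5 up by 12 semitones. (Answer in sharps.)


B5: chromatic position 11 in octave 5 → absolute = 5×12 + 11 = 71
Transpose up 12: 71 + 12 = 83
83 = 6×12 + 11 → B in octave 6
Result = B6


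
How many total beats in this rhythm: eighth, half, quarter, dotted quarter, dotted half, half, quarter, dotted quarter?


Reasoning:
Beat values:
  eighth = 0.5 beats
  half = 2 beats
  quarter = 1 beat
  dotted quarter = 1.5 beats
  dotted half = 3 beats
  half = 2 beats
  quarter = 1 beat
  dotted quarter = 1.5 beats
Sum = 0.5 + 2 + 1 + 1.5 + 3 + 2 + 1 + 1.5
= 12.5 beats


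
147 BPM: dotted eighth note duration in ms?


One quarter-note beat = 60000 / BPM = 60000 / 147 ms
Dotted eighth note = 3/4 × quarter note
Duration = 3/4 × 60000 / 147 = 45000 / 147
= 306.1 ms


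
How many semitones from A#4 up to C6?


Step by step:
Absolute semitone position = octave×12 + chromatic position
A#4: 4×12 + 10 = 58
C6: 6×12 + 0 = 72
Difference = 72 - 58 = 14
= 14 semitones


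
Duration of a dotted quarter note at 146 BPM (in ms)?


One quarter-note beat = 60000 / BPM = 60000 / 146 ms
Dotted quarter note = 3/2 × quarter note
Duration = 3/2 × 60000 / 146 = 90000 / 146
= 616.4 ms


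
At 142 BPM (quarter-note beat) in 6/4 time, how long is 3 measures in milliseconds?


Quarter-note beat duration = 60000 / 142 ms
Beats per measure (6/4) = 6
One measure = 6 × 60000 / 142 = 360000 / 142 ms
3 measures = 3 × 360000 / 142 = 1080000 / 142
= 7605.6 ms


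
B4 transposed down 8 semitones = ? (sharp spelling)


B4: chromatic position 11 in octave 4 → absolute = 4×12 + 11 = 59
Transpose down 8: 59 - 8 = 51
51 = 4×12 + 3 → D# in octave 4
Result = D#4


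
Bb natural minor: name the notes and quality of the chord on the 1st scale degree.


Working:
Bb natural minor scale: Bb C Db Eb F Gb Ab
Diatonic triad on degree 1 stacks scale notes 1, 3, 5: Bb Db F
Bb→Db = 3 semitones; Bb→F = 7 semitones → minor triad
= Bb Db F (minor)


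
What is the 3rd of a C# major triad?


Solution.
Major triad = root + major 3rd (4 semitones) + perfect 5th (7 semitones)
A triad on C# stacks thirds, so the chord tones use letter names C-E-G
Root: C#
Major 3rd above C#: E#
Perfect 5th above C#: G#
The 3rd = E#


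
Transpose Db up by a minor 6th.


minor 6th: 6 letter names, 8 semitones
Letter: D + 5 → B
Pitch: Db + 8 semitones, spelled as a B → Bbb
= Bbb


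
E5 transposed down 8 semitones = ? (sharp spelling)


E5: chromatic position 4 in octave 5 → absolute = 5×12 + 4 = 64
Transpose down 8: 64 - 8 = 56
56 = 4×12 + 8 → G# in octave 4
Result = G#4


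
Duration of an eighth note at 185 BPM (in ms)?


Solution.
One quarter-note beat = 60000 / BPM = 60000 / 185 ms
Eighth note = 1/2 × quarter note
Duration = 1/2 × 60000 / 185 = 30000 / 185
= 162.2 ms


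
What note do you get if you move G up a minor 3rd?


Working:
minor 3rd: 3 letter names, 3 semitones
Letter: G + 2 → B
Pitch: G + 3 semitones, spelled as a B → Bb
= Bb


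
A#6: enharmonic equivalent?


Solution.
Enharmonic notes sound the same pitch but are spelled with different letter names
A# and Bb name the same pitch class
= Bb6


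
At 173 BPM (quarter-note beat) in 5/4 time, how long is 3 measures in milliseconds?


Solution.
Quarter-note beat duration = 60000 / 173 ms
Beats per measure (5/4) = 5
One measure = 5 × 60000 / 173 = 300000 / 173 ms
3 measures = 3 × 300000 / 173 = 900000 / 173
= 5202.3 ms


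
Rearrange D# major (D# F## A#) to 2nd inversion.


Root position: D# F## A#
2nd inversion: move root and 3rd up an octave
Bass note: A#
Notes (bottom to top) = A# D# F##


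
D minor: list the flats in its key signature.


Working:
Flat minor keys: A(0), D(1), G(2), C(3), F(4), Bb(5), Eb(6), Ab(7)
D minor has 1 flat
Order of flats: Bb Eb Ab Db Gb Cb Fb → first 1: Bb
= Bb


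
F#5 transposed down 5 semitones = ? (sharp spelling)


F#5: chromatic position 6 in octave 5 → absolute = 5×12 + 6 = 66
Transpose down 5: 66 - 5 = 61
61 = 5×12 + 1 → C# in octave 5
Result = C#5


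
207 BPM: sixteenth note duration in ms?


Working:
One quarter-note beat = 60000 / BPM = 60000 / 207 ms
Sixteenth note = 1/4 × quarter note
Duration = 1/4 × 60000 / 207 = 15000 / 207
= 72.5 ms


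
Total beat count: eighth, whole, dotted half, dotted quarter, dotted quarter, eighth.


Beat values:
  eighth = 0.5 beats
  whole = 4 beats
  dotted half = 3 beats
  dotted quarter = 1.5 beats
  dotted quarter = 1.5 beats
  eighth = 0.5 beats
Sum = 0.5 + 4 + 3 + 1.5 + 1.5 + 0.5
= 11 beats


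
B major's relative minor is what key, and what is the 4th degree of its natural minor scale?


Working:
The relative minor shares the major's key signature and starts on its 6th degree
6th degree = a major 6th above the tonic; a major 6th above B is G#
→ relative minor of B major is G# minor
G# natural minor scale: G# A# B C# D# E F#
= G# minor; 4th degree = C#


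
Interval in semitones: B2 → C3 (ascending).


Absolute semitone position = octave×12 + chromatic position
B2: 2×12 + 11 = 35
C3: 3×12 + 0 = 36
Difference = 36 - 35 = 1
= 1 semitone


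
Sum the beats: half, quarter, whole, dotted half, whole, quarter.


Working:
Beat values:
  half = 2 beats
  quarter = 1 beat
  whole = 4 beats
  dotted half = 3 beats
  whole = 4 beats
  quarter = 1 beat
Sum = 2 + 1 + 4 + 3 + 4 + 1
= 15 beats


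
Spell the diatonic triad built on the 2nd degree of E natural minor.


Step by step:
E natural minor scale: E F# G A B C D
Diatonic triad on degree 2 stacks scale notes 2, 4, 6: F# A C
F#→A = 3 semitones; F#→C = 6 semitones → diminished triad
= F# A C (diminished)


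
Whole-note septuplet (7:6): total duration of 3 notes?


Solution.
Septuplet: 7 notes occupy the space of 6 whole notes
Space = 6 × 4 = 24 beats
Each septuplet note = 24 / 7 = 24/7 beats
3 notes = 3 × 24/7 = 72/7
= 72/7 beats


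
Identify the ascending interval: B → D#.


Let's work it out.
Letter names: B → D spans 3 letter names → a 3rd
Semitones: B → D# = 4 half-steps
A 3rd of 4 semitones is a major 3rd
= major 3rd


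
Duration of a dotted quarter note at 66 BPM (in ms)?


One quarter-note beat = 60000 / BPM = 60000 / 66 ms
Dotted quarter note = 3/2 × quarter note
Duration = 3/2 × 60000 / 66 = 90000 / 66
= 1363.6 ms


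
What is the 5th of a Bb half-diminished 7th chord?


Working:
Half-diminished 7th chord = root + minor 3rd + diminished 5th + minor 7th
Seventh chords stack in thirds, so the letter names are B-D-F-A
Root: Bb
Minor 3rd above Bb: Db
Diminished 5th above Bb: Fb
Minor 7th above Bb: Ab
The 5th = Fb


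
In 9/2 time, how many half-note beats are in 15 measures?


Time signature 9/2: the bottom number 2 means the half note gets one count
The top number 9 means 9 half-note beats per measure
Total = 9 × 15 measures
= 135 half-note beats


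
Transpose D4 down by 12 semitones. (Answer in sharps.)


Step by step:
D4: chromatic position 2 in octave 4 → absolute = 4×12 + 2 = 50
Transpose down 12: 50 - 12 = 38
38 = 3×12 + 2 → D in octave 3
Result = D3


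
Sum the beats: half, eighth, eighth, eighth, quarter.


Working:
Beat values:
  half = 2 beats
  eighth = 0.5 beats
  eighth = 0.5 beats
  eighth = 0.5 beats
  quarter = 1 beat
Sum = 2 + 0.5 + 0.5 + 0.5 + 1
= 4.5 beats


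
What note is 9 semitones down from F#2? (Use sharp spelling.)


Step by step:
F#2: chromatic position 6 in octave 2 → absolute = 2×12 + 6 = 30
Transpose down 9: 30 - 9 = 21
21 = 1×12 + 9 → A in octave 1
Result = A1


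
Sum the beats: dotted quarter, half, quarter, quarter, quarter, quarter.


Beat values:
  dotted quarter = 1.5 beats
  half = 2 beats
  quarter = 1 beat
  quarter = 1 beat
  quarter = 1 beat
  quarter = 1 beat
Sum = 1.5 + 2 + 1 + 1 + 1 + 1
= 7.5 beats


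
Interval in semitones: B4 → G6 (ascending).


Solution.
Absolute semitone position = octave×12 + chromatic position
B4: 4×12 + 11 = 59
G6: 6×12 + 7 = 79
Difference = 79 - 59 = 20
= 20 semitones


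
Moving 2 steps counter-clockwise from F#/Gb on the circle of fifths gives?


Solution.
Each counter-clockwise step moves down a perfect 5th (= up a perfect 4th)
From F#/Gb: F#/Gb → B → E
= E


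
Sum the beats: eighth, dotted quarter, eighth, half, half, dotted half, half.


Beat values:
  eighth = 0.5 beats
  dotted quarter = 1.5 beats
  eighth = 0.5 beats
  half = 2 beats
  half = 2 beats
  dotted half = 3 beats
  half = 2 beats
Sum = 0.5 + 1.5 + 0.5 + 2 + 2 + 3 + 2
= 11.5 beats


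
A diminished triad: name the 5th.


Solution.
Diminished triad = root + minor 3rd (3 semitones) + diminished 5th (6 semitones)
A triad on A stacks thirds, so the chord tones use letter names A-C-E
Root: A
Minor 3rd above A: C
Diminished 5th above A: Eb
The 5th = Eb


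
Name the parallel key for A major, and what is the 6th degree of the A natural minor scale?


Working:
Parallel keys share the same tonic but differ in mode
A major → parallel is A minor
A natural minor scale: A B C D E F G
= A minor; 6th degree = F


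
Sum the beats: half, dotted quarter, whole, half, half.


Working:
Beat values:
  half = 2 beats
  dotted quarter = 1.5 beats
  whole = 4 beats
  half = 2 beats
  half = 2 beats
Sum = 2 + 1.5 + 4 + 2 + 2
= 11.5 beats


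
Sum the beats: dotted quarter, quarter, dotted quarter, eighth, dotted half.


Working:
Beat values:
  dotted quarter = 1.5 beats
  quarter = 1 beat
  dotted quarter = 1.5 beats
  eighth = 0.5 beats
  dotted half = 3 beats
Sum = 1.5 + 1 + 1.5 + 0.5 + 3
= 7.5 beats


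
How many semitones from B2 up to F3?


Step by step:
Absolute semitone position = octave×12 + chromatic position
B2: 2×12 + 11 = 35
F3: 3×12 + 5 = 41
Difference = 41 - 35 = 6
= 6 semitones


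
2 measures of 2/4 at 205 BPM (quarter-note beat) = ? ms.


Step by step:
Quarter-note beat duration = 60000 / 205 ms
Beats per measure (2/4) = 2
One measure = 2 × 60000 / 205 = 120000 / 205 ms
2 measures = 2 × 120000 / 205 = 240000 / 205
= 1170.7 ms


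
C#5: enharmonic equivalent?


Step by step:
Enharmonic notes sound the same pitch but are spelled with different letter names
C# and Db name the same pitch class
= Db5


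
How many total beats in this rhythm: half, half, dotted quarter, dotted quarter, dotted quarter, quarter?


Beat values:
  half = 2 beats
  half = 2 beats
  dotted quarter = 1.5 beats
  dotted quarter = 1.5 beats
  dotted quarter = 1.5 beats
  quarter = 1 beat
Sum = 2 + 2 + 1.5 + 1.5 + 1.5 + 1
= 9.5 beats


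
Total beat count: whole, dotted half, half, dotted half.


Beat values:
  whole = 4 beats
  dotted half = 3 beats
  half = 2 beats
  dotted half = 3 beats
Sum = 4 + 3 + 2 + 3
= 12 beats


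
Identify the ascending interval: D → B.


Working:
Letter names: D → B spans 6 letter names → a 6th
Semitones: D → B = 9 half-steps
A 6th of 9 semitones is a major 6th
= major 6th


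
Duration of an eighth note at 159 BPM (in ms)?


Reasoning:
One quarter-note beat = 60000 / BPM = 60000 / 159 ms
Eighth note = 1/2 × quarter note
Duration = 1/2 × 60000 / 159 = 30000 / 159
= 188.7 ms


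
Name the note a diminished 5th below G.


Working:
A 5th spans 5 letter names, so from G we land on C
A diminished 5th = 6 semitones below G
Spell C at that pitch: C#
= C#


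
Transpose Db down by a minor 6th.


Let's work it out.
minor 6th: 6 letter names, 8 semitones
Letter: D - 5 → F
Pitch: Db - 8 semitones, spelled as an F → F
= F


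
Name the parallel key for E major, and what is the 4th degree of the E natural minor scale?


Step by step:
Parallel keys share the same tonic but differ in mode
E major → parallel is E minor
E natural minor scale: E F# G A B C D
= E minor; 4th degree = A


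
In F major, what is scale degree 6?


Major scale pattern: W-W-H-W-W-W-H (2-2-1-2-2-2-1 semitones)
Starting from F:
  F + 2 semitones → G
  G + 2 semitones → A
  A + 1 semitone → Bb
  Bb + 2 semitones → C
  C + 2 semitones → D
  D + 2 semitones → E
  E + 1 semitone → F
Scale: F G A Bb C D E
Degree 6 = D


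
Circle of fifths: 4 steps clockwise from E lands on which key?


Let's work it out.
Each clockwise step on the circle of fifths moves up a perfect 5th
From E: E → B → F#/Gb → Db → Ab
= Ab


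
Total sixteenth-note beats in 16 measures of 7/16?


Solution.
Time signature 7/16: the bottom number 16 means the sixteenth note gets one count
The top number 7 means 7 sixteenth-note beats per measure
Total = 7 × 16 measures
= 112 sixteenth-note beats


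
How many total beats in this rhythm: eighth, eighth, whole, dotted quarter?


Step by step:
Beat values:
  eighth = 0.5 beats
  eighth = 0.5 beats
  whole = 4 beats
  dotted quarter = 1.5 beats
Sum = 0.5 + 0.5 + 4 + 1.5
= 6.5 beats


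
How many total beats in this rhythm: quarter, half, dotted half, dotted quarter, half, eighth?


Beat values:
  quarter = 1 beat
  half = 2 beats
  dotted half = 3 beats
  dotted quarter = 1.5 beats
  half = 2 beats
  eighth = 0.5 beats
Sum = 1 + 2 + 3 + 1.5 + 2 + 0.5
= 10 beats


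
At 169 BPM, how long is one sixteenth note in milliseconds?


Solution.
One quarter-note beat = 60000 / BPM = 60000 / 169 ms
Sixteenth note = 1/4 × quarter note
Duration = 1/4 × 60000 / 169 = 15000 / 169
= 88.8 ms


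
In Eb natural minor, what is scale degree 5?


Working:
Natural minor scale pattern: W-H-W-W-H-W-W (2-1-2-2-1-2-2 semitones)
Starting from Eb:
  Eb + 2 semitones → F
  F + 1 semitone → Gb
  Gb + 2 semitones → Ab
  Ab + 2 semitones → Bb
  Bb + 1 semitone → Cb
  Cb + 2 semitones → Db
  Db + 2 semitones → Eb
Scale: Eb F Gb Ab Bb Cb Db
Degree 5 = Bb


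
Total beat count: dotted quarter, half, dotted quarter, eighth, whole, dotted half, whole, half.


Step by step:
Beat values:
  dotted quarter = 1.5 beats
  half = 2 beats
  dotted quarter = 1.5 beats
  eighth = 0.5 beats
  whole = 4 beats
  dotted half = 3 beats
  whole = 4 beats
  half = 2 beats
Sum = 1.5 + 2 + 1.5 + 0.5 + 4 + 3 + 4 + 2
= 18.5 beats


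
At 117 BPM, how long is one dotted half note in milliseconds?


Solution.
One quarter-note beat = 60000 / BPM = 60000 / 117 ms
Dotted half note = 3 × quarter note
Duration = 3 × 60000 / 117 = 180000 / 117
= 1538.5 ms


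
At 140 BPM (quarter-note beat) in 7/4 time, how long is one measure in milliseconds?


Quarter-note beat duration = 60000 / 140 ms
Beats per measure (7/4) = 7
One measure = 7 × 60000 / 140 = 420000 / 140 ms
= 3000.0 ms


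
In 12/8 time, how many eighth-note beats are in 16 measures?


Time signature 12/8: the bottom number 8 means the eighth note gets one count
The top number 12 means 12 eighth-note beats per measure
Total = 12 × 16 measures
= 192 eighth-note beats


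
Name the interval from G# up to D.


Working:
Letter names: G → D spans 5 letter names → a 5th
Semitones: G# → D = 6 half-steps
A 5th of 6 semitones is a diminished 5th
= diminished 5th


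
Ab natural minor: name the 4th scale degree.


Let's work it out.
Natural minor scale pattern: W-H-W-W-H-W-W (2-1-2-2-1-2-2 semitones)
Starting from Ab:
  Ab + 2 semitones → Bb
  Bb + 1 semitone → Cb
  Cb + 2 semitones → Db
  Db + 2 semitones → Eb
  Eb + 1 semitone → Fb
  Fb + 2 semitones → Gb
  Gb + 2 semitones → Ab
Scale: Ab Bb Cb Db Eb Fb Gb
Degree 4 = Db


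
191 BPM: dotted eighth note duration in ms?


Working:
One quarter-note beat = 60000 / BPM = 60000 / 191 ms
Dotted eighth note = 3/4 × quarter note
Duration = 3/4 × 60000 / 191 = 45000 / 191
= 235.6 ms


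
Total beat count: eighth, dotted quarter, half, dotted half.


Beat values:
  eighth = 0.5 beats
  dotted quarter = 1.5 beats
  half = 2 beats
  dotted half = 3 beats
Sum = 0.5 + 1.5 + 2 + 3
= 7 beats


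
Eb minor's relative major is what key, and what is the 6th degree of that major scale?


Solution.
The relative major shares the key signature and is a minor 3rd above the minor tonic
A minor 3rd above Eb is Gb
→ relative major of Eb minor is Gb major
Gb major scale: Gb Ab Bb Cb Db Eb F
= Gb major; 6th degree = Eb


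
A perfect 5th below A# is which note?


Reasoning:
A 5th spans 5 letter names, so from A we land on D
A perfect 5th = 7 semitones below A#
Spell D at that pitch: D#
= D#


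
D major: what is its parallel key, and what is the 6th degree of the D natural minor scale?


Parallel keys share the same tonic but differ in mode
D major → parallel is D minor
D natural minor scale: D E F G A Bb C
= D minor; 6th degree = Bb


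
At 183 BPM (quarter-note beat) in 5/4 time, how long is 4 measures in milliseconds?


Step by step:
Quarter-note beat duration = 60000 / 183 ms
Beats per measure (5/4) = 5
One measure = 5 × 60000 / 183 = 300000 / 183 ms
4 measures = 4 × 300000 / 183 = 1200000 / 183
= 6557.4 ms


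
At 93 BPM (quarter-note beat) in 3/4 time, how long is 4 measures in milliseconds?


Reasoning:
Quarter-note beat duration = 60000 / 93 ms
Beats per measure (3/4) = 3
One measure = 3 × 60000 / 93 = 180000 / 93 ms
4 measures = 4 × 180000 / 93 = 720000 / 93
= 7741.9 ms


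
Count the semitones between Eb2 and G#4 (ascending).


Step by step:
Absolute semitone position = octave×12 + chromatic position
Eb2: 2×12 + 3 = 27
G#4: 4×12 + 8 = 56
Difference = 56 - 27 = 29
= 29 semitones


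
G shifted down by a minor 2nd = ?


Let's work it out.
minor 2nd: 2 letter names, 1 semitones
Letter: G - 1 → F
Pitch: G - 1 semitones, spelled as an F → F#
= F#


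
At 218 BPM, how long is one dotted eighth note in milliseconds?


One quarter-note beat = 60000 / BPM = 60000 / 218 ms
Dotted eighth note = 3/4 × quarter note
Duration = 3/4 × 60000 / 218 = 45000 / 218
= 206.4 ms


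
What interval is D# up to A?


Let's work it out.
Letter names: D → A spans 5 letter names → a 5th
Semitones: D# → A = 6 half-steps
A 5th of 6 semitones is a diminished 5th
= diminished 5th


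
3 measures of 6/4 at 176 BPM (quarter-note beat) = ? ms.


Solution.
Quarter-note beat duration = 60000 / 176 ms
Beats per measure (6/4) = 6
One measure = 6 × 60000 / 176 = 360000 / 176 ms
3 measures = 3 × 360000 / 176 = 1080000 / 176
= 6136.4 ms


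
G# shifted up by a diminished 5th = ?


Solution.
diminished 5th: 5 letter names, 6 semitones
Letter: G + 4 → D
Pitch: G# + 6 semitones, spelled as a D → D
= D


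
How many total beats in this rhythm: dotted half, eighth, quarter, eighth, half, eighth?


Solution.
Beat values:
  dotted half = 3 beats
  eighth = 0.5 beats
  quarter = 1 beat
  eighth = 0.5 beats
  half = 2 beats
  eighth = 0.5 beats
Sum = 3 + 0.5 + 1 + 0.5 + 2 + 0.5
= 7.5 beats


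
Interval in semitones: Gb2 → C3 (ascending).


Absolute semitone position = octave×12 + chromatic position
Gb2: 2×12 + 6 = 30
C3: 3×12 + 0 = 36
Difference = 36 - 30 = 6
= 6 semitones


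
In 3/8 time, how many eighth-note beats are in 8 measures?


Working:
Time signature 3/8: the bottom number 8 means the eighth note gets one count
The top number 3 means 3 eighth-note beats per measure
Total = 3 × 8 measures
= 24 eighth-note beats


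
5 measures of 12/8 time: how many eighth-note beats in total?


Time signature 12/8: the bottom number 8 means the eighth note gets one count
The top number 12 means 12 eighth-note beats per measure
Total = 12 × 5 measures
= 60 eighth-note beats


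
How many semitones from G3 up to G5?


Step by step:
Absolute semitone position = octave×12 + chromatic position
G3: 3×12 + 7 = 43
G5: 5×12 + 7 = 67
Difference = 67 - 43 = 24
= 24 semitones


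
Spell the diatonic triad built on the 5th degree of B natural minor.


B natural minor scale: B C# D E F# G A
Diatonic triad on degree 5 stacks scale notes 5, 7, 2: F# A C#
F#→A = 3 semitones; F#→C# = 7 semitones → minor triad
= F# A C# (minor)


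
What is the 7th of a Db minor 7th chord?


Solution.
Minor 7th chord = root + minor 3rd + perfect 5th + minor 7th
Seventh chords stack in thirds, so the letter names are D-F-A-C
Root: Db
Minor 3rd above Db: Fb
Perfect 5th above Db: Ab
Minor 7th above Db: Cb
The 7th = Cb


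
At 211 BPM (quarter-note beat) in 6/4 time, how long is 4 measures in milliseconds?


Solution.
Quarter-note beat duration = 60000 / 211 ms
Beats per measure (6/4) = 6
One measure = 6 × 60000 / 211 = 360000 / 211 ms
4 measures = 4 × 360000 / 211 = 1440000 / 211
= 6824.6 ms


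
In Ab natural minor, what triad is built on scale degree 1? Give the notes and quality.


Step by step:
Ab natural minor scale: Ab Bb Cb Db Eb Fb Gb
Diatonic triad on degree 1 stacks scale notes 1, 3, 5: Ab Cb Eb
Ab→Cb = 3 semitones; Ab→Eb = 7 semitones → minor triad
= Ab Cb Eb (minor)


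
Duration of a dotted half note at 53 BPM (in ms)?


One quarter-note beat = 60000 / BPM = 60000 / 53 ms
Dotted half note = 3 × quarter note
Duration = 3 × 60000 / 53 = 180000 / 53
= 3396.2 ms


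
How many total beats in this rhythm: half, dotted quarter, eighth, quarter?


Beat values:
  half = 2 beats
  dotted quarter = 1.5 beats
  eighth = 0.5 beats
  quarter = 1 beat
Sum = 2 + 1.5 + 0.5 + 1
= 5 beats


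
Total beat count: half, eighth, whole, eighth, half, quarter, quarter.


Step by step:
Beat values:
  half = 2 beats
  eighth = 0.5 beats
  whole = 4 beats
  eighth = 0.5 beats
  half = 2 beats
  quarter = 1 beat
  quarter = 1 beat
Sum = 2 + 0.5 + 4 + 0.5 + 2 + 1 + 1
= 11 beats


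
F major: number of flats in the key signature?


Reasoning:
Flat major keys: C(0), F(1), Bb(2), Eb(3), Ab(4), Db(5), Gb(6), Cb(7)
F major has 1 flat
Order of flats: Bb Eb Ab Db Gb Cb Fb → first 1: Bb
= 1 flat


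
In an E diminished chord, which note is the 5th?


Let's work it out.
Diminished triad = root + minor 3rd (3 semitones) + diminished 5th (6 semitones)
A triad on E stacks thirds, so the chord tones use letter names E-G-B
Root: E
Minor 3rd above E: G
Diminished 5th above E: Bb
The 5th = Bb


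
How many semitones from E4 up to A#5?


Let's work it out.
Absolute semitone position = octave×12 + chromatic position
E4: 4×12 + 4 = 52
A#5: 5×12 + 10 = 70
Difference = 70 - 52 = 18
= 18 semitones


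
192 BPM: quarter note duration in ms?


Reasoning:
One quarter-note beat = 60000 / BPM = 60000 / 192 ms
Duration = 60000 / 192
= 312.5 ms


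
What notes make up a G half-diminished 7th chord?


Half-diminished 7th chord = root + minor 3rd + diminished 5th + minor 7th
Seventh chords stack in thirds, so the letter names are G-B-D-F
Root: G
Minor 3rd above G: Bb
Diminished 5th above G: Db
Minor 7th above G: F
Chord = G Bb Db F


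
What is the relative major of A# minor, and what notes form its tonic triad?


The relative major shares the key signature and is a minor 3rd above the minor tonic
A minor 3rd above A# is C#
→ relative major of A# minor is C# major
Tonic triad of C# major = root + major 3rd + perfect 5th = C# E# G#
= C# major; triad = C# E# G#


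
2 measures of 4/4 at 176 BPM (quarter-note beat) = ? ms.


Let's work it out.
Quarter-note beat duration = 60000 / 176 ms
Beats per measure (4/4) = 4
One measure = 4 × 60000 / 176 = 240000 / 176 ms
2 measures = 2 × 240000 / 176 = 480000 / 176
= 2727.3 ms


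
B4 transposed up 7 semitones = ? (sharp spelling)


Solution.
B4: chromatic position 11 in octave 4 → absolute = 4×12 + 11 = 59
Transpose up 7: 59 + 7 = 66
66 = 5×12 + 6 → F# in octave 5
Result = F#5


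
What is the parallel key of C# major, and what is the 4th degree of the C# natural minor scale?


Working:
Parallel keys share the same tonic but differ in mode
C# major → parallel is C# minor
C# natural minor scale: C# D# E F# G# A B
= C# minor; 4th degree = F#


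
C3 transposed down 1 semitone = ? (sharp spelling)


Solution.
C3: chromatic position 0 in octave 3 → absolute = 3×12 + 0 = 36
Transpose down 1: 36 - 1 = 35
35 = 2×12 + 11 → B in octave 2
Result = B2


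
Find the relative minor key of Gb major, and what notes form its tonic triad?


Solution.
The relative minor shares the major's key signature and starts on its 6th degree
6th degree = a major 6th above the tonic; a major 6th above Gb is Eb
→ relative minor of Gb major is Eb minor
Tonic triad of Eb minor = root + minor 3rd + perfect 5th = Eb Gb Bb
= Eb minor; triad = Eb Gb Bb


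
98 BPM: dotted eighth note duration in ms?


One quarter-note beat = 60000 / BPM = 60000 / 98 ms
Dotted eighth note = 3/4 × quarter note
Duration = 3/4 × 60000 / 98 = 45000 / 98
= 459.2 ms


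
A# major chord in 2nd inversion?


Reasoning:
Root position: A# C## E#
2nd inversion: move root and 3rd up an octave
Bass note: E#
Notes (bottom to top) = E# A# C##


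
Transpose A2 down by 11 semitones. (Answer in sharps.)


Let's work it out.
A2: chromatic position 9 in octave 2 → absolute = 2×12 + 9 = 33
Transpose down 11: 33 - 11 = 22
22 = 1×12 + 10 → A# in octave 1
Result = A#1


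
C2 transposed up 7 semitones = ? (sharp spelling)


Let's work it out.
C2: chromatic position 0 in octave 2 → absolute = 2×12 + 0 = 24
Transpose up 7: 24 + 7 = 31
31 = 2×12 + 7 → G in octave 2
Result = G2


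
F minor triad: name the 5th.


Step by step:
Minor triad = root + minor 3rd (3 semitones) + perfect 5th (7 semitones)
A triad on F stacks thirds, so the chord tones use letter names F-A-C
Root: F
Minor 3rd above F: Ab
Perfect 5th above F: C
The 5th = C


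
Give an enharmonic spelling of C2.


Working:
Enharmonic notes sound the same pitch but are spelled with different letter names
C and B# name the same pitch class
Octave numbers change at C, so C2 = B#1
= B#1


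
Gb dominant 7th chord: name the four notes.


Solution.
Dominant 7th chord = root + major 3rd + perfect 5th + minor 7th
Seventh chords stack in thirds, so the letter names are G-B-D-F
Root: Gb
Major 3rd above Gb: Bb
Perfect 5th above Gb: Db
Minor 7th above Gb: Fb
Chord = Gb Bb Db Fb


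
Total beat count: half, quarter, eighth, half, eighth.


Reasoning:
Beat values:
  half = 2 beats
  quarter = 1 beat
  eighth = 0.5 beats
  half = 2 beats
  eighth = 0.5 beats
Sum = 2 + 1 + 0.5 + 2 + 0.5
= 6 beats


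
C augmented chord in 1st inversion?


Working:
Root position: C E G#
1st inversion: move root up an octave
Bass note: E
Notes (bottom to top) = E G# C


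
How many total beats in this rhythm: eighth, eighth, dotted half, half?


Reasoning:
Beat values:
  eighth = 0.5 beats
  eighth = 0.5 beats
  dotted half = 3 beats
  half = 2 beats
Sum = 0.5 + 0.5 + 3 + 2
= 6 beats


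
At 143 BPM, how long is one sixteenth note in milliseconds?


Solution.
One quarter-note beat = 60000 / BPM = 60000 / 143 ms
Sixteenth note = 1/4 × quarter note
Duration = 1/4 × 60000 / 143 = 15000 / 143
= 104.9 ms


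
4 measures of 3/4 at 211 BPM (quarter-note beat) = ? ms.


Working:
Quarter-note beat duration = 60000 / 211 ms
Beats per measure (3/4) = 3
One measure = 3 × 60000 / 211 = 180000 / 211 ms
4 measures = 4 × 180000 / 211 = 720000 / 211
= 3412.3 ms


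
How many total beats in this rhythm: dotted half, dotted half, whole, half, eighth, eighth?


Step by step:
Beat values:
  dotted half = 3 beats
  dotted half = 3 beats
  whole = 4 beats
  half = 2 beats
  eighth = 0.5 beats
  eighth = 0.5 beats
Sum = 3 + 3 + 4 + 2 + 0.5 + 0.5
= 13 beats


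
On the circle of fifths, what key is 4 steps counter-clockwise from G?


Solution.
Each counter-clockwise step moves down a perfect 5th (= up a perfect 4th)
From G: G → C → F → Bb → Eb
= Eb


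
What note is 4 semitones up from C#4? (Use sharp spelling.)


C#4: chromatic position 1 in octave 4 → absolute = 4×12 + 1 = 49
Transpose up 4: 49 + 4 = 53
53 = 4×12 + 5 → F in octave 4
Result = F4


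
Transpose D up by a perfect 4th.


Reasoning:
perfect 4th: 4 letter names, 5 semitones
Letter: D + 3 → G
Pitch: D + 5 semitones, spelled as a G → G
= G


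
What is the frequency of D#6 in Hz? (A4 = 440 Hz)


Step by step:
f = 440 × 2^(n/12) where n = semitones from A4
D#6: 18 semitones from A4
f = 440 × 2^(18/12)
f = 1244.51 Hz


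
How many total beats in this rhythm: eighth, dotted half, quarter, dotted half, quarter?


Beat values:
  eighth = 0.5 beats
  dotted half = 3 beats
  quarter = 1 beat
  dotted half = 3 beats
  quarter = 1 beat
Sum = 0.5 + 3 + 1 + 3 + 1
= 8.5 beats


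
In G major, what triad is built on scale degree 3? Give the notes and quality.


Solution.
G major scale: G A B C D E F#
Diatonic triad on degree 3 stacks scale notes 3, 5, 7: B D F#
B→D = 3 semitones; B→F# = 7 semitones → minor triad
= B D F# (minor)


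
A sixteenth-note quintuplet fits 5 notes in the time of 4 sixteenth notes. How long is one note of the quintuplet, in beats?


Quintuplet: 5 notes occupy the space of 4 sixteenth notes
Space = 4 × 1/4 = 1 beat
Each quintuplet note = 1 / 5 = 1/5 beats
= 1/5 beats
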